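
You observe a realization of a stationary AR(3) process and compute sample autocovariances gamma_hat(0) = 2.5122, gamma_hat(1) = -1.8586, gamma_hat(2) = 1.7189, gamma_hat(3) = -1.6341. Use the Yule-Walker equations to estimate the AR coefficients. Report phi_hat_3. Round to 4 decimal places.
\hat\phi_{3} = -0.1790

The Yule-Walker equations for an AR(p) process read, in matrix form,
  Gamma_p phi = r_p,   with   (Gamma_p)_{ij} = gamma(|i - j|),
                       (r_p)_i = gamma(i),   i,j = 1..p.
Substitute the sample gammas (Toeplitz matrix and right-hand side of size 3):
  Gamma_p = [[2.5122, -1.8586, 1.7189], [-1.8586, 2.5122, -1.8586], [1.7189, -1.8586, 2.5122]]
  r_p     = [-1.8586, 1.7189, -1.6341]
Written out (R1..R3):
  (R1) 2.5122 phi_1 - 1.8586 phi_2 + 1.7189 phi_3 = -1.8586
  (R2) -1.8586 phi_1 + 2.5122 phi_2 - 1.8586 phi_3 = 1.7189
  (R3) 1.7189 phi_1 - 1.8586 phi_2 + 2.5122 phi_3 = -1.6341
Gaussian elimination:
  R2 <- R2 - (-1.8586/2.5122) R1 = R2 - (-0.73983) R1:  1.137153 phi_2 - 0.586907 phi_3 = 0.343853
  R3 <- R3 - (1.7189/2.5122) R1 = R3 - (0.684221) R1:  -0.586907 phi_2 + 1.336093 phi_3 = -0.362407
  R3 <- R3 - (-0.586907/1.137153) R2 = R3 - (-0.51612) R2:  1.033178 phi_3 = -0.184938
Back-substitution:
  phi_hat_3 = -0.184938 / 1.033178 = -0.178999
  phi_hat_2 = (0.343853 - (-0.586907)(-0.178999)) / 1.137153 = 0.209996
  phi_hat_1 = (-1.8586 - (-1.8586)(0.209996) - (1.7189)(-0.178999)) / 2.5122 = -0.461994
So phi_hat = [-0.4620, 0.2100, -0.1790].
Therefore phi_hat_3 = -0.1790.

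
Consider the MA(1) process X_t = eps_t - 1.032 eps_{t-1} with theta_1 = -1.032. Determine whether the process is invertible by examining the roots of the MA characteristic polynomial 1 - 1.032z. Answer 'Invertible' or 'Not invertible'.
\text{Not invertible}

The MA(q) characteristic polynomial is P(z) = 1 - 1.032z.
Invertibility requires all roots to lie outside the unit circle, i.e. |z| > 1 for every root.
This is linear in z: 1 + (-1.032) z = 0  =>  z = -1/(-1.032) = 0.968992,  |z| = 0.968992.
Moduli of all roots: 0.9690.
All moduli strictly greater than 1? No.
Verdict: Not invertible.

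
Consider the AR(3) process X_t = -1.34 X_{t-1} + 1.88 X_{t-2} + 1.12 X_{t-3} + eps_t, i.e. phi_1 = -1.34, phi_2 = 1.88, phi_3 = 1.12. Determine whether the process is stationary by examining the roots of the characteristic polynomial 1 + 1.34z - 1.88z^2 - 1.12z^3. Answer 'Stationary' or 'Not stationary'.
\text{Not stationary}

The AR(p) characteristic polynomial is P(z) = 1 + 1.34z - 1.88z^2 - 1.12z^3.
Stationarity requires all roots to lie outside the unit circle, i.e. |z| > 1 for every root.
Degree 3: look for a simple real root z0 first, then factor out (1 - z/z0) and solve the remaining quadratic.
Testing z0 = -0.5: P(-0.5) = 1 + (1.34)(-0.5) + (-1.88)(-0.5)^2 + (-1.12)(-0.5)^3
  = 1 + (-0.67) + (-0.47) + (0.14) = 0.  So z_0 = -0.5 is a root, |z_0| = 0.5.
Divide out the factor (1 + 2 z) = (1 - z/z0) (since 1/z0 = -2):
  P(z) = (1 + 2 z)(1 + (-0.66) z + (-0.56) z^2)
  [check: z-coef -0.66 - (-2) = 1.34; z^2-coef -0.56 - (-2)(-0.66) = -1.88; z^3-coef -(-2)(-0.56) = -1.12.]
Remaining roots from the quadratic factor 1 + (-0.66) z + (-0.56) z^2:
  Set 1 + (-0.66) z + (-0.56) z^2 = 0, i.e. a z^2 + b z + c = 0 with a = -0.56, b = -0.66, c = 1.
  Discriminant D = b^2 - 4ac = (-0.66)^2 - 4*(-0.56)*1 = 0.4356 - (-2.24) = 2.6756.
  D >= 0, so the roots are real: z = (-b +/- sqrt(D)) / (2a) = (0.66 +/- 1.635726) / (-1.12).
    z_1 = (0.66 + 1.635726) / (-1.12) = -2.0498,   |z_1| = 2.0498.
    z_2 = (0.66 - 1.635726) / (-1.12) = 0.8712,   |z_2| = 0.8712.
Moduli of all roots: 0.5000, 2.0498, 0.8712.
All moduli strictly greater than 1? No.
Verdict: Not stationary.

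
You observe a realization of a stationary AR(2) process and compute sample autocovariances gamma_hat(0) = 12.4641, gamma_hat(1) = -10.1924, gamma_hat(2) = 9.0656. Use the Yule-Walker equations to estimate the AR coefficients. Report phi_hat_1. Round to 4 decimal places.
\hat\phi_{1} = -0.6730

The Yule-Walker equations for an AR(p) process read, in matrix form,
  Gamma_p phi = r_p,   with   (Gamma_p)_{ij} = gamma(|i - j|),
                       (r_p)_i = gamma(i),   i,j = 1..p.
Substitute the sample gammas (Toeplitz matrix and right-hand side of size 2):
  Gamma_p = [[12.4641, -10.1924], [-10.1924, 12.4641]]
  r_p     = [-10.1924, 9.0656]
Written out:
  12.4641 phi_1 - 10.1924 phi_2 = -10.1924
  -10.1924 phi_1 + 12.4641 phi_2 = 9.0656
Solve by Cramer's rule:
  det = gamma(0)^2 - gamma(1)^2 = (12.4641)^2 - (-10.1924)^2 = 155.35378881 - 103.88501776 = 51.46877105
  phi_hat_1 = [gamma(1) gamma(0) - gamma(1) gamma(2)] / det = [(-10.1924)(12.4641) - (-10.1924)(9.0656)] / 51.46877105 = -34.6388714 / 51.46877105 = -0.673
  phi_hat_2 = [gamma(0) gamma(2) - gamma(1)^2] / det = [(12.4641)(9.0656) - (-10.1924)^2] / 51.46877105 = 9.1095272 / 51.46877105 = 0.177
So phi_hat = [-0.6730, 0.1770].
Therefore phi_hat_1 = -0.6730.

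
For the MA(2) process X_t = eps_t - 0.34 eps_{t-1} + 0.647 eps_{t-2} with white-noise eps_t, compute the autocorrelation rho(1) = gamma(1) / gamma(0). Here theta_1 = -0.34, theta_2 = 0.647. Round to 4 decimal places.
\rho(1) = -0.3650

For an MA(q) process with theta_0 = 1, the autocovariance is
  gamma(k) = sigma^2 * sum_{i=0..q-k} theta_i * theta_{i+k},
and rho(k) = gamma(k) / gamma(0). Sigma^2 cancels.
  numerator   = (1)*(-0.34) + (-0.34)*(0.647) = -0.55998.
  denominator = (1)^2 + (-0.34)^2 + (0.647)^2 = 1.534209.
  rho(1) = -0.55998 / 1.534209 = -0.3650.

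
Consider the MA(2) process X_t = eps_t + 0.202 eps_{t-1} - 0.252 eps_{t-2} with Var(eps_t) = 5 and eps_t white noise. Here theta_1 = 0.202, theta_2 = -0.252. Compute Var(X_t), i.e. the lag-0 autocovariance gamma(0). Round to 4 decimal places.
\gamma(0) = 5.5215

For an MA(q) process X_t = eps_t + sum_i theta_i eps_{t-i} with
Var(eps_t) = sigma^2, the variance is
  gamma(0) = sigma^2 * (1 + sum_i theta_i^2).
  sum_i theta_i^2 = (0.202)^2 + (-0.252)^2 = 0.040804 + 0.063504 = 0.104308.
  gamma(0) = 5 * (1 + 0.104308) = 5 * 1.104308 = 5.52154, which rounds to 5.5215.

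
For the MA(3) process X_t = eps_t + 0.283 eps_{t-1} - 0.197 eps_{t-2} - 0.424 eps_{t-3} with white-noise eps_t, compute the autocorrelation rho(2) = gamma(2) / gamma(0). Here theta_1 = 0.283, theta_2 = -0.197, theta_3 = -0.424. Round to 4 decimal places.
\rho(2) = -0.2441

For an MA(q) process with theta_0 = 1, the autocovariance is
  gamma(k) = sigma^2 * sum_{i=0..q-k} theta_i * theta_{i+k},
and rho(k) = gamma(k) / gamma(0). Sigma^2 cancels.
  numerator   = (1)*(-0.197) + (0.283)*(-0.424) = -0.316992.
  denominator = (1)^2 + (0.283)^2 + (-0.197)^2 + (-0.424)^2 = 1.298674.
  rho(2) = -0.316992 / 1.298674 = -0.2441.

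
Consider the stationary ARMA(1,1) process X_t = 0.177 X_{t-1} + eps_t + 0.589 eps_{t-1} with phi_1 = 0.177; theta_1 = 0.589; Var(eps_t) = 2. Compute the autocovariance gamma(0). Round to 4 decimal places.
\gamma(0) = 3.2115

Multiply the model equation by X_{t-k} and take expectations. With theta_0 = psi_0 = 1 and psi_j the MA(infinity) weights, this gives
  gamma(k) - sum_i phi_i gamma(k-i) = c_k,
  c_k = sigma^2 * sum_{j=k..q} theta_j psi_{j-k}   (c_k = 0 for k > q),
using gamma(-m) = gamma(m).
psi-weights needed (psi_j = theta_j + sum_i phi_i psi_{j-i}):
  psi_1 = theta_1 + phi_1 = 0.589 + (0.177) = 0.766
Right-hand sides:
  c_0 = sigma^2 (1 + theta_1 psi_1) = 2 * (1 + (0.589)(0.766)) = 2 * 1.451174 = 2.902348
  c_1 = sigma^2 theta_1 = 2 * (0.589) = 1.178
  c_2 = 0
Equations for k = 0 and k = 1 (AR order 1):
  gamma(0) = phi_1 gamma(1) + c_0
  gamma(1) = phi_1 gamma(0) + c_1
Substituting the second into the first: gamma(0) (1 - phi_1^2) = c_0 + phi_1 c_1, so
  gamma(0) = (c_0 + phi_1 c_1) / (1 - phi_1^2) = (2.902348 + (0.177)(1.178)) / (1 - (0.177)^2) = 3.110854 / 0.968671 = 3.211466.
Therefore gamma(0) = 3.2115 (to 4 decimal places).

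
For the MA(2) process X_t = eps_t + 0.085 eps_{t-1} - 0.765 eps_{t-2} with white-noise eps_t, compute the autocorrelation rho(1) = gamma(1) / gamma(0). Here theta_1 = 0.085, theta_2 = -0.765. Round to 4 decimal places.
\rho(1) = 0.0125

For an MA(q) process with theta_0 = 1, the autocovariance is
  gamma(k) = sigma^2 * sum_{i=0..q-k} theta_i * theta_{i+k},
and rho(k) = gamma(k) / gamma(0). Sigma^2 cancels.
  numerator   = (1)*(0.085) + (0.085)*(-0.765) = 0.019975.
  denominator = (1)^2 + (0.085)^2 + (-0.765)^2 = 1.59245.
  rho(1) = 0.019975 / 1.59245 = 0.0125.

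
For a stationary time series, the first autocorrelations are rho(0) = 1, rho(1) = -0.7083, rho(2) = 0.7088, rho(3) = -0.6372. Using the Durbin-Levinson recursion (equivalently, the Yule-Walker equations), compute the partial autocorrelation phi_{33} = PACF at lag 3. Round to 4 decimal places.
\phi_{33} = -0.1199

The PACF at lag k is phi_{kk}, the last component of the solution
to the Yule-Walker system G_k phi = r_k where
  (G_k)_{ij} = rho(|i - j|), (r_k)_i = rho(i), i,j = 1..k.
Equivalently, Durbin-Levinson gives phi_{kk} iteratively:
  phi_{11} = rho(1)
  phi_{kk} = [rho(k) - sum_{j=1..k-1} phi_{k-1,j} rho(k-j)]
            / [1 - sum_{j=1..k-1} phi_{k-1,j} rho(j)],
  phi_{k,j} = phi_{k-1,j} - phi_{kk} phi_{k-1,k-j},  j = 1..k-1.
Step k = 1:
  phi_11 = rho(1) = -0.7083.
Step k = 2:
  phi_22 = [rho(2) - phi_11 rho(1)] / [1 - phi_11 rho(1)] = [0.7088 - (-0.7083)(-0.7083)] / [1 - (-0.7083)(-0.7083)]
         = 0.20711111 / 0.49831111 = 0.415626.
  Update: phi_21 = phi_11 - phi_22 phi_11 = -0.7083 - (0.415626)(-0.7083) = -0.413912.
Step k = 3:
  phi_33 = [rho(3) - phi_21 rho(2) - phi_22 rho(1)] / [1 - phi_21 rho(1) - phi_22 rho(2)]
    numerator   = -0.6372 - (-0.413912)(0.7088) - (0.415626)(-0.7083) = -0.04943118
    denominator = 1 - (-0.413912)(-0.7083) - (0.415626)(0.7088) = 0.41223032
  phi_33 = -0.04943118 / 0.41223032 = -0.1199.
Therefore phi_{33} = -0.1199.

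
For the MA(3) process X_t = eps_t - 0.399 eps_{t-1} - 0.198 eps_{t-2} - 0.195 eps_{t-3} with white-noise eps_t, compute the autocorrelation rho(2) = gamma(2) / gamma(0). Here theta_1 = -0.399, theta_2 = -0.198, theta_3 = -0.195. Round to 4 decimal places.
\rho(2) = -0.0972

For an MA(q) process with theta_0 = 1, the autocovariance is
  gamma(k) = sigma^2 * sum_{i=0..q-k} theta_i * theta_{i+k},
and rho(k) = gamma(k) / gamma(0). Sigma^2 cancels.
  numerator   = (1)*(-0.198) + (-0.399)*(-0.195) = -0.120195.
  denominator = (1)^2 + (-0.399)^2 + (-0.198)^2 + (-0.195)^2 = 1.23643.
  rho(2) = -0.120195 / 1.23643 = -0.0972.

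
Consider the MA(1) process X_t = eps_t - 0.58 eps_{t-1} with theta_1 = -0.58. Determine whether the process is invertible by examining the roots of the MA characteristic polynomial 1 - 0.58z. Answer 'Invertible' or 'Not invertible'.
\text{Invertible}

The MA(q) characteristic polynomial is P(z) = 1 - 0.58z.
Invertibility requires all roots to lie outside the unit circle, i.e. |z| > 1 for every root.
This is linear in z: 1 + (-0.58) z = 0  =>  z = -1/(-0.58) = 1.724138,  |z| = 1.724138.
Moduli of all roots: 1.7241.
All moduli strictly greater than 1? Yes.
Verdict: Invertible.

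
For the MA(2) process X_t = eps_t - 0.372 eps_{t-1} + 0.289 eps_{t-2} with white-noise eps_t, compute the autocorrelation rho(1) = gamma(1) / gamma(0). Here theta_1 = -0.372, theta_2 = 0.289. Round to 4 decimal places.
\rho(1) = -0.3924

For an MA(q) process with theta_0 = 1, the autocovariance is
  gamma(k) = sigma^2 * sum_{i=0..q-k} theta_i * theta_{i+k},
and rho(k) = gamma(k) / gamma(0). Sigma^2 cancels.
  numerator   = (1)*(-0.372) + (-0.372)*(0.289) = -0.479508.
  denominator = (1)^2 + (-0.372)^2 + (0.289)^2 = 1.221905.
  rho(1) = -0.479508 / 1.221905 = -0.3924.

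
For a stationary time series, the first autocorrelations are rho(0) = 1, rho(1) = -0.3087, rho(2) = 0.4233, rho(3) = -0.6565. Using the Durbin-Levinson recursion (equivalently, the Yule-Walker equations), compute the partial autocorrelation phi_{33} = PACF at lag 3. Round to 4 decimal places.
\phi_{33} = -0.5870

The PACF at lag k is phi_{kk}, the last component of the solution
to the Yule-Walker system G_k phi = r_k where
  (G_k)_{ij} = rho(|i - j|), (r_k)_i = rho(i), i,j = 1..k.
Equivalently, Durbin-Levinson gives phi_{kk} iteratively:
  phi_{11} = rho(1)
  phi_{kk} = [rho(k) - sum_{j=1..k-1} phi_{k-1,j} rho(k-j)]
            / [1 - sum_{j=1..k-1} phi_{k-1,j} rho(j)],
  phi_{k,j} = phi_{k-1,j} - phi_{kk} phi_{k-1,k-j},  j = 1..k-1.
Step k = 1:
  phi_11 = rho(1) = -0.3087.
Step k = 2:
  phi_22 = [rho(2) - phi_11 rho(1)] / [1 - phi_11 rho(1)] = [0.4233 - (-0.3087)(-0.3087)] / [1 - (-0.3087)(-0.3087)]
         = 0.32800431 / 0.90470431 = 0.362554.
  Update: phi_21 = phi_11 - phi_22 phi_11 = -0.3087 - (0.362554)(-0.3087) = -0.19678.
Step k = 3:
  phi_33 = [rho(3) - phi_21 rho(2) - phi_22 rho(1)] / [1 - phi_21 rho(1) - phi_22 rho(2)]
    numerator   = -0.6565 - (-0.19678)(0.4233) - (0.362554)(-0.3087) = -0.46128276
    denominator = 1 - (-0.19678)(-0.3087) - (0.362554)(0.4233) = 0.78578498
  phi_33 = -0.46128276 / 0.78578498 = -0.587.
Therefore phi_{33} = -0.5870.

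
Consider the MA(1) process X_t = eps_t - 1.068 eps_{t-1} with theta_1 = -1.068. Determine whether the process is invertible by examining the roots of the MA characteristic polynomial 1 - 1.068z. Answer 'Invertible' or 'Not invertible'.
\text{Not invertible}

The MA(q) characteristic polynomial is P(z) = 1 - 1.068z.
Invertibility requires all roots to lie outside the unit circle, i.e. |z| > 1 for every root.
This is linear in z: 1 + (-1.068) z = 0  =>  z = -1/(-1.068) = 0.93633,  |z| = 0.93633.
Moduli of all roots: 0.9363.
All moduli strictly greater than 1? No.
Verdict: Not invertible.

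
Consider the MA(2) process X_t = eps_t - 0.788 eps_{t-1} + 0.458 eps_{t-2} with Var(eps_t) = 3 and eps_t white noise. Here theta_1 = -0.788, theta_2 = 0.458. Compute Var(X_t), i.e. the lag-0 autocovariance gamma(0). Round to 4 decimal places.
\gamma(0) = 5.4921

For an MA(q) process X_t = eps_t + sum_i theta_i eps_{t-i} with
Var(eps_t) = sigma^2, the variance is
  gamma(0) = sigma^2 * (1 + sum_i theta_i^2).
  sum_i theta_i^2 = (-0.788)^2 + (0.458)^2 = 0.620944 + 0.209764 = 0.830708.
  gamma(0) = 3 * (1 + 0.830708) = 3 * 1.830708 = 5.492124, which rounds to 5.4921.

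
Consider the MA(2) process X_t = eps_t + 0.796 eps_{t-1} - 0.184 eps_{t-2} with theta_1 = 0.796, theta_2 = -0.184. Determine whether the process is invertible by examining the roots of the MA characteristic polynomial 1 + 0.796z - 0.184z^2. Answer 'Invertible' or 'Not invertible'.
\text{Invertible}

The MA(q) characteristic polynomial is P(z) = 1 + 0.796z - 0.184z^2.
Invertibility requires all roots to lie outside the unit circle, i.e. |z| > 1 for every root.
Set 1 + (0.796) z + (-0.184) z^2 = 0, i.e. a z^2 + b z + c = 0 with a = -0.184, b = 0.796, c = 1.
Discriminant D = b^2 - 4ac = (0.796)^2 - 4*(-0.184)*1 = 0.633616 - (-0.736) = 1.369616.
D >= 0, so the roots are real: z = (-b +/- sqrt(D)) / (2a) = (-0.796 +/- 1.170306) / (-0.368).
  z_1 = (-0.796 + 1.170306) / (-0.368) = -1.0171,   |z_1| = 1.0171.
  z_2 = (-0.796 - 1.170306) / (-0.368) = 5.3432,   |z_2| = 5.3432.
Moduli of all roots: 1.0171, 5.3432.
All moduli strictly greater than 1? Yes.
Verdict: Invertible.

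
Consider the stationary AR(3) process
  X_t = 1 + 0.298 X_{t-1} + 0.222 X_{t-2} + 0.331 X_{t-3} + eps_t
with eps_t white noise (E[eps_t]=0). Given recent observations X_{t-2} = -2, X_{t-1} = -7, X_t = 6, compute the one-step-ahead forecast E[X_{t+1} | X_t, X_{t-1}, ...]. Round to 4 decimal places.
E[X_{t+1} \mid \mathcal F_t] = 0.5720

For an AR(p) model X_t = c + sum_i phi_i X_{t-i} + eps_t, the
one-step-ahead conditional mean is
  E[X_{t+1} | X_t, ...] = c + sum_i phi_i X_{t+1-i}.
Substitute known values:
  E[X_{t+1} | ...] = 1 + (0.298) * (6) + (0.222) * (-7) + (0.331) * (-2)
                   = 0.5720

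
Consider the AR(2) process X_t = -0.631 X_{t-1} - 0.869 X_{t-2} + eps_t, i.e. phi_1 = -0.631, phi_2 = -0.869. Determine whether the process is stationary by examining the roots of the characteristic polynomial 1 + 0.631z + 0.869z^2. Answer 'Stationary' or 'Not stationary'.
\text{Stationary}

The AR(p) characteristic polynomial is P(z) = 1 + 0.631z + 0.869z^2.
Stationarity requires all roots to lie outside the unit circle, i.e. |z| > 1 for every root.
Set 1 + (0.631) z + (0.869) z^2 = 0, i.e. a z^2 + b z + c = 0 with a = 0.869, b = 0.631, c = 1.
Discriminant D = b^2 - 4ac = (0.631)^2 - 4*(0.869)*1 = 0.398161 - (3.476) = -3.077839.
D < 0, so the roots are the complex-conjugate pair z = (-b +/- i sqrt(-D)) / (2a) = -0.3631 +/- 1.0094i.
For a conjugate pair |z|^2 = z * conj(z) = (product of roots) = c/a = 1/(0.869) = 1.150748, so |z| = sqrt(1.150748) = 1.0727 for both roots.
Moduli of all roots: 1.0727, 1.0727.
All moduli strictly greater than 1? Yes.
Verdict: Stationary.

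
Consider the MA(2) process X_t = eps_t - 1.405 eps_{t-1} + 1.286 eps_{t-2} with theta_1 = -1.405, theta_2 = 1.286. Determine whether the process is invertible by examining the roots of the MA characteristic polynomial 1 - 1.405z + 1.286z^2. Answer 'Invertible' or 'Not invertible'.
\text{Not invertible}

The MA(q) characteristic polynomial is P(z) = 1 - 1.405z + 1.286z^2.
Invertibility requires all roots to lie outside the unit circle, i.e. |z| > 1 for every root.
Set 1 + (-1.405) z + (1.286) z^2 = 0, i.e. a z^2 + b z + c = 0 with a = 1.286, b = -1.405, c = 1.
Discriminant D = b^2 - 4ac = (-1.405)^2 - 4*(1.286)*1 = 1.974025 - (5.144) = -3.169975.
D < 0, so the roots are the complex-conjugate pair z = (-b +/- i sqrt(-D)) / (2a) = 0.5463 +/- 0.6922i.
For a conjugate pair |z|^2 = z * conj(z) = (product of roots) = c/a = 1/(1.286) = 0.777605, so |z| = sqrt(0.777605) = 0.8818 for both roots.
Moduli of all roots: 0.8818, 0.8818.
All moduli strictly greater than 1? No.
Verdict: Not invertible.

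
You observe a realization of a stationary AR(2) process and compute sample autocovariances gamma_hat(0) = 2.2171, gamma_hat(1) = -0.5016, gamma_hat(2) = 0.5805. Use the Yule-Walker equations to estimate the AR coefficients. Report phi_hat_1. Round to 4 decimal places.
\hat\phi_{1} = -0.1760

The Yule-Walker equations for an AR(p) process read, in matrix form,
  Gamma_p phi = r_p,   with   (Gamma_p)_{ij} = gamma(|i - j|),
                       (r_p)_i = gamma(i),   i,j = 1..p.
Substitute the sample gammas (Toeplitz matrix and right-hand side of size 2):
  Gamma_p = [[2.2171, -0.5016], [-0.5016, 2.2171]]
  r_p     = [-0.5016, 0.5805]
Written out:
  2.2171 phi_1 - 0.5016 phi_2 = -0.5016
  -0.5016 phi_1 + 2.2171 phi_2 = 0.5805
Solve by Cramer's rule:
  det = gamma(0)^2 - gamma(1)^2 = (2.2171)^2 - (-0.5016)^2 = 4.91553241 - 0.25160256 = 4.66392985
  phi_hat_1 = [gamma(1) gamma(0) - gamma(1) gamma(2)] / det = [(-0.5016)(2.2171) - (-0.5016)(0.5805)] / 4.66392985 = -0.82091856 / 4.66392985 = -0.176
  phi_hat_2 = [gamma(0) gamma(2) - gamma(1)^2] / det = [(2.2171)(0.5805) - (-0.5016)^2] / 4.66392985 = 1.03542399 / 4.66392985 = 0.222
So phi_hat = [-0.1760, 0.2220].
Therefore phi_hat_1 = -0.1760.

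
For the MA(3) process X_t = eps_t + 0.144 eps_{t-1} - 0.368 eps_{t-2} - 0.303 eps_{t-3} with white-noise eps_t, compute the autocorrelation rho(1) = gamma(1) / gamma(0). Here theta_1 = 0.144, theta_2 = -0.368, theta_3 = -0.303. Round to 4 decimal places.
\rho(1) = 0.1623

For an MA(q) process with theta_0 = 1, the autocovariance is
  gamma(k) = sigma^2 * sum_{i=0..q-k} theta_i * theta_{i+k},
and rho(k) = gamma(k) / gamma(0). Sigma^2 cancels.
  numerator   = (1)*(0.144) + (0.144)*(-0.368) + (-0.368)*(-0.303) = 0.202512.
  denominator = (1)^2 + (0.144)^2 + (-0.368)^2 + (-0.303)^2 = 1.247969.
  rho(1) = 0.202512 / 1.247969 = 0.1623.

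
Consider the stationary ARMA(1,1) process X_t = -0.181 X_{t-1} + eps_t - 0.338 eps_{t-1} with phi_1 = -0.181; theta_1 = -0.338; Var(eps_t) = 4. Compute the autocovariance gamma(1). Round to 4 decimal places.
\gamma(1) = -2.2776

Multiply the model equation by X_{t-k} and take expectations. With theta_0 = psi_0 = 1 and psi_j the MA(infinity) weights, this gives
  gamma(k) - sum_i phi_i gamma(k-i) = c_k,
  c_k = sigma^2 * sum_{j=k..q} theta_j psi_{j-k}   (c_k = 0 for k > q),
using gamma(-m) = gamma(m).
psi-weights needed (psi_j = theta_j + sum_i phi_i psi_{j-i}):
  psi_1 = theta_1 + phi_1 = -0.338 + (-0.181) = -0.519
Right-hand sides:
  c_0 = sigma^2 (1 + theta_1 psi_1) = 4 * (1 + (-0.338)(-0.519)) = 4 * 1.175422 = 4.701688
  c_1 = sigma^2 theta_1 = 4 * (-0.338) = -1.352
  c_2 = 0
Equations for k = 0 and k = 1 (AR order 1):
  gamma(0) = phi_1 gamma(1) + c_0
  gamma(1) = phi_1 gamma(0) + c_1
Substituting the second into the first: gamma(0) (1 - phi_1^2) = c_0 + phi_1 c_1, so
  gamma(0) = (c_0 + phi_1 c_1) / (1 - phi_1^2) = (4.701688 + (-0.181)(-1.352)) / (1 - (-0.181)^2) = 4.9464 / 0.967239 = 5.113938.
  gamma(1) = phi_1 gamma(0) + c_1 = (-0.181)(5.113938) + (-1.352) = -2.277623.
Therefore gamma(1) = -2.2776 (to 4 decimal places).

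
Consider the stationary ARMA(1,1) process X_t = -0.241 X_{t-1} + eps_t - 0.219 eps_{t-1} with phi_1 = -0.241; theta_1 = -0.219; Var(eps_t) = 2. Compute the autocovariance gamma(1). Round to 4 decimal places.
\gamma(1) = -1.0283

Multiply the model equation by X_{t-k} and take expectations. With theta_0 = psi_0 = 1 and psi_j the MA(infinity) weights, this gives
  gamma(k) - sum_i phi_i gamma(k-i) = c_k,
  c_k = sigma^2 * sum_{j=k..q} theta_j psi_{j-k}   (c_k = 0 for k > q),
using gamma(-m) = gamma(m).
psi-weights needed (psi_j = theta_j + sum_i phi_i psi_{j-i}):
  psi_1 = theta_1 + phi_1 = -0.219 + (-0.241) = -0.46
Right-hand sides:
  c_0 = sigma^2 (1 + theta_1 psi_1) = 2 * (1 + (-0.219)(-0.46)) = 2 * 1.10074 = 2.20148
  c_1 = sigma^2 theta_1 = 2 * (-0.219) = -0.438
  c_2 = 0
Equations for k = 0 and k = 1 (AR order 1):
  gamma(0) = phi_1 gamma(1) + c_0
  gamma(1) = phi_1 gamma(0) + c_1
Substituting the second into the first: gamma(0) (1 - phi_1^2) = c_0 + phi_1 c_1, so
  gamma(0) = (c_0 + phi_1 c_1) / (1 - phi_1^2) = (2.20148 + (-0.241)(-0.438)) / (1 - (-0.241)^2) = 2.307038 / 0.941919 = 2.449296.
  gamma(1) = phi_1 gamma(0) + c_1 = (-0.241)(2.449296) + (-0.438) = -1.02828.
Therefore gamma(1) = -1.0283 (to 4 decimal places).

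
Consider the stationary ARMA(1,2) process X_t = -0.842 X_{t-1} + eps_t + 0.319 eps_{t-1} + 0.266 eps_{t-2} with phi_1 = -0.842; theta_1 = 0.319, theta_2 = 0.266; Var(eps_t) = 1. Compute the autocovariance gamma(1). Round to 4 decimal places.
\gamma(1) = -2.3360

Multiply the model equation by X_{t-k} and take expectations. With theta_0 = psi_0 = 1 and psi_j the MA(infinity) weights, this gives
  gamma(k) - sum_i phi_i gamma(k-i) = c_k,
  c_k = sigma^2 * sum_{j=k..q} theta_j psi_{j-k}   (c_k = 0 for k > q),
using gamma(-m) = gamma(m).
psi-weights needed (psi_j = theta_j + sum_i phi_i psi_{j-i}):
  psi_1 = theta_1 + phi_1 = 0.319 + (-0.842) = -0.523
  psi_2 = theta_2 + phi_1 psi_1 = 0.266 + (-0.842)(-0.523) = 0.706366
Right-hand sides:
  c_0 = sigma^2 (1 + theta_1 psi_1 + theta_2 psi_2) = 1 * (1 + (0.319)(-0.523) + (0.266)(0.706366)) = 1 * 1.021056 = 1.021056
  c_1 = sigma^2 (theta_1 + theta_2 psi_1) = 1 * (0.319 + (0.266)(-0.523)) = 0.179882
  c_2 = sigma^2 theta_2 = 1 * (0.266) = 0.266
Equations for k = 0 and k = 1 (AR order 1):
  gamma(0) = phi_1 gamma(1) + c_0
  gamma(1) = phi_1 gamma(0) + c_1
Substituting the second into the first: gamma(0) (1 - phi_1^2) = c_0 + phi_1 c_1, so
  gamma(0) = (c_0 + phi_1 c_1) / (1 - phi_1^2) = (1.021056 + (-0.842)(0.179882)) / (1 - (-0.842)^2) = 0.869596 / 0.291036 = 2.987932.
  gamma(1) = phi_1 gamma(0) + c_1 = (-0.842)(2.987932) + (0.179882) = -2.335957.
Therefore gamma(1) = -2.3360 (to 4 decimal places).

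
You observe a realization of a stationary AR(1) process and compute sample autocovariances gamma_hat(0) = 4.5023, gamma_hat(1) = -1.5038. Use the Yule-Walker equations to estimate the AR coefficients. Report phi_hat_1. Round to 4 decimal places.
\hat\phi_{1} = -0.3340

The Yule-Walker equations for an AR(p) process read, in matrix form,
  Gamma_p phi = r_p,   with   (Gamma_p)_{ij} = gamma(|i - j|),
                       (r_p)_i = gamma(i),   i,j = 1..p.
Substitute the sample gammas (Toeplitz matrix and right-hand side of size 1):
  Gamma_p = [[4.5023]]
  r_p     = [-1.5038]
With p = 1 this is the single equation gamma(0) phi_1 = gamma(1):
  phi_hat_1 = gamma(1) / gamma(0) = -1.5038 / 4.5023 = -0.3340.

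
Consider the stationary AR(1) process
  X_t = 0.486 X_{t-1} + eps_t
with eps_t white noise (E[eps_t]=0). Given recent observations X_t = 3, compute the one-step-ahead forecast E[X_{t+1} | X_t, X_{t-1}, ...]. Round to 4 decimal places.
E[X_{t+1} \mid \mathcal F_t] = 1.4580

For an AR(p) model X_t = c + sum_i phi_i X_{t-i} + eps_t, the
one-step-ahead conditional mean is
  E[X_{t+1} | X_t, ...] = c + sum_i phi_i X_{t+1-i}.
Substitute known values:
  E[X_{t+1} | ...] = (0.486) * (3)
                   = 1.4580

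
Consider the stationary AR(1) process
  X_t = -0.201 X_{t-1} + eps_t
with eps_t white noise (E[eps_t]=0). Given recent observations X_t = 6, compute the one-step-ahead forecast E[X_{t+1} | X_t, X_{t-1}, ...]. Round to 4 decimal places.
E[X_{t+1} \mid \mathcal F_t] = -1.2060

For an AR(p) model X_t = c + sum_i phi_i X_{t-i} + eps_t, the
one-step-ahead conditional mean is
  E[X_{t+1} | X_t, ...] = c + sum_i phi_i X_{t+1-i}.
Substitute known values:
  E[X_{t+1} | ...] = (-0.201) * (6)
                   = -1.2060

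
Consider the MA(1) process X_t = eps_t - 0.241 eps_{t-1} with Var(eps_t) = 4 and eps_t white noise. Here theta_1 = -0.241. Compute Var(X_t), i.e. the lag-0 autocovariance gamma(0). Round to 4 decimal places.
\gamma(0) = 4.2323

For an MA(q) process X_t = eps_t + sum_i theta_i eps_{t-i} with
Var(eps_t) = sigma^2, the variance is
  gamma(0) = sigma^2 * (1 + sum_i theta_i^2).
  sum_i theta_i^2 = (-0.241)^2 = 0.058081.
  gamma(0) = 4 * (1 + 0.058081) = 4 * 1.058081 = 4.232324, which rounds to 4.2323.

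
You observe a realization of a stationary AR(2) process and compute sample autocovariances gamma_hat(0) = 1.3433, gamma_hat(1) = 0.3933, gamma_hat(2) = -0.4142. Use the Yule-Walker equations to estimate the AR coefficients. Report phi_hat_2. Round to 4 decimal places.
\hat\phi_{2} = -0.4310

The Yule-Walker equations for an AR(p) process read, in matrix form,
  Gamma_p phi = r_p,   with   (Gamma_p)_{ij} = gamma(|i - j|),
                       (r_p)_i = gamma(i),   i,j = 1..p.
Substitute the sample gammas (Toeplitz matrix and right-hand side of size 2):
  Gamma_p = [[1.3433, 0.3933], [0.3933, 1.3433]]
  r_p     = [0.3933, -0.4142]
Written out:
  1.3433 phi_1 + 0.3933 phi_2 = 0.3933
  0.3933 phi_1 + 1.3433 phi_2 = -0.4142
Solve by Cramer's rule:
  det = gamma(0)^2 - gamma(1)^2 = (1.3433)^2 - (0.3933)^2 = 1.80445489 - 0.15468489 = 1.64977
  phi_hat_1 = [gamma(1) gamma(0) - gamma(1) gamma(2)] / det = [(0.3933)(1.3433) - (0.3933)(-0.4142)] / 1.64977 = 0.69122475 / 1.64977 = 0.419
  phi_hat_2 = [gamma(0) gamma(2) - gamma(1)^2] / det = [(1.3433)(-0.4142) - (0.3933)^2] / 1.64977 = -0.71107975 / 1.64977 = -0.431
So phi_hat = [0.4190, -0.4310].
Therefore phi_hat_2 = -0.4310.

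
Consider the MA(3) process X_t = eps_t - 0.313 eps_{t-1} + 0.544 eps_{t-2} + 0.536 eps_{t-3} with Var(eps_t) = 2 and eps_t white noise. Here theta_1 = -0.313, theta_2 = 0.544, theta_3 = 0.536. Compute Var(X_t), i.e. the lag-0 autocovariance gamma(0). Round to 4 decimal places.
\gamma(0) = 3.3624

For an MA(q) process X_t = eps_t + sum_i theta_i eps_{t-i} with
Var(eps_t) = sigma^2, the variance is
  gamma(0) = sigma^2 * (1 + sum_i theta_i^2).
  sum_i theta_i^2 = (-0.313)^2 + (0.544)^2 + (0.536)^2 = 0.097969 + 0.295936 + 0.287296 = 0.681201.
  gamma(0) = 2 * (1 + 0.681201) = 2 * 1.681201 = 3.362402, which rounds to 3.3624.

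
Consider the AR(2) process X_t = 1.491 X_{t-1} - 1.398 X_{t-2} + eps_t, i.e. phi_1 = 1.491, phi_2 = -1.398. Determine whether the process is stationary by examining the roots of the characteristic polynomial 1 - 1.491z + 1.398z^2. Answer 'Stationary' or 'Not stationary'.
\text{Not stationary}

The AR(p) characteristic polynomial is P(z) = 1 - 1.491z + 1.398z^2.
Stationarity requires all roots to lie outside the unit circle, i.e. |z| > 1 for every root.
Set 1 + (-1.491) z + (1.398) z^2 = 0, i.e. a z^2 + b z + c = 0 with a = 1.398, b = -1.491, c = 1.
Discriminant D = b^2 - 4ac = (-1.491)^2 - 4*(1.398)*1 = 2.223081 - (5.592) = -3.368919.
D < 0, so the roots are the complex-conjugate pair z = (-b +/- i sqrt(-D)) / (2a) = 0.5333 +/- 0.6565i.
For a conjugate pair |z|^2 = z * conj(z) = (product of roots) = c/a = 1/(1.398) = 0.715308, so |z| = sqrt(0.715308) = 0.8458 for both roots.
Moduli of all roots: 0.8458, 0.8458.
All moduli strictly greater than 1? No.
Verdict: Not stationary.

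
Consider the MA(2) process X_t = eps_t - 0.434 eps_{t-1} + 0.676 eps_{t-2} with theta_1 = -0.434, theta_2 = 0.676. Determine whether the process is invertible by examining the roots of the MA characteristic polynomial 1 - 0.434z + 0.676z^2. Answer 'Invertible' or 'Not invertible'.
\text{Invertible}

The MA(q) characteristic polynomial is P(z) = 1 - 0.434z + 0.676z^2.
Invertibility requires all roots to lie outside the unit circle, i.e. |z| > 1 for every root.
Set 1 + (-0.434) z + (0.676) z^2 = 0, i.e. a z^2 + b z + c = 0 with a = 0.676, b = -0.434, c = 1.
Discriminant D = b^2 - 4ac = (-0.434)^2 - 4*(0.676)*1 = 0.188356 - (2.704) = -2.515644.
D < 0, so the roots are the complex-conjugate pair z = (-b +/- i sqrt(-D)) / (2a) = 0.321 +/- 1.1731i.
For a conjugate pair |z|^2 = z * conj(z) = (product of roots) = c/a = 1/(0.676) = 1.47929, so |z| = sqrt(1.47929) = 1.2163 for both roots.
Moduli of all roots: 1.2163, 1.2163.
All moduli strictly greater than 1? Yes.
Verdict: Invertible.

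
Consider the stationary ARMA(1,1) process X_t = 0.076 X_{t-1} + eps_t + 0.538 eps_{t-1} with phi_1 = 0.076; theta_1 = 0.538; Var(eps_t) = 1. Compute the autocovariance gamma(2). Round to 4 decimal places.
\gamma(2) = 0.0489

Multiply the model equation by X_{t-k} and take expectations. With theta_0 = psi_0 = 1 and psi_j the MA(infinity) weights, this gives
  gamma(k) - sum_i phi_i gamma(k-i) = c_k,
  c_k = sigma^2 * sum_{j=k..q} theta_j psi_{j-k}   (c_k = 0 for k > q),
using gamma(-m) = gamma(m).
psi-weights needed (psi_j = theta_j + sum_i phi_i psi_{j-i}):
  psi_1 = theta_1 + phi_1 = 0.538 + (0.076) = 0.614
Right-hand sides:
  c_0 = sigma^2 (1 + theta_1 psi_1) = 1 * (1 + (0.538)(0.614)) = 1 * 1.330332 = 1.330332
  c_1 = sigma^2 theta_1 = 1 * (0.538) = 0.538
  c_2 = 0
Equations for k = 0 and k = 1 (AR order 1):
  gamma(0) = phi_1 gamma(1) + c_0
  gamma(1) = phi_1 gamma(0) + c_1
Substituting the second into the first: gamma(0) (1 - phi_1^2) = c_0 + phi_1 c_1, so
  gamma(0) = (c_0 + phi_1 c_1) / (1 - phi_1^2) = (1.330332 + (0.076)(0.538)) / (1 - (0.076)^2) = 1.37122 / 0.994224 = 1.379186.
  gamma(1) = phi_1 gamma(0) + c_1 = (0.076)(1.379186) + (0.538) = 0.642818.
For k = 2 (> q): gamma(2) = phi_1 gamma(1) = (0.076)(0.642818) = 0.048854.
Therefore gamma(2) = 0.0489 (to 4 decimal places).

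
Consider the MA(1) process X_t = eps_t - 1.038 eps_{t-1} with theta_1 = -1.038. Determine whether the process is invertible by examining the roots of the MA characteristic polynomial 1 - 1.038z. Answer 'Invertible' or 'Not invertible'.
\text{Not invertible}

The MA(q) characteristic polynomial is P(z) = 1 - 1.038z.
Invertibility requires all roots to lie outside the unit circle, i.e. |z| > 1 for every root.
This is linear in z: 1 + (-1.038) z = 0  =>  z = -1/(-1.038) = 0.963391,  |z| = 0.963391.
Moduli of all roots: 0.9634.
All moduli strictly greater than 1? No.
Verdict: Not invertible.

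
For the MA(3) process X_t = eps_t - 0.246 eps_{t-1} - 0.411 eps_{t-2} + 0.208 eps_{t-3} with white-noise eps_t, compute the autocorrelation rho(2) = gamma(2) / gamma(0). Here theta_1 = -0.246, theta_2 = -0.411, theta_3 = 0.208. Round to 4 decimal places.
\rho(2) = -0.3631

For an MA(q) process with theta_0 = 1, the autocovariance is
  gamma(k) = sigma^2 * sum_{i=0..q-k} theta_i * theta_{i+k},
and rho(k) = gamma(k) / gamma(0). Sigma^2 cancels.
  numerator   = (1)*(-0.411) + (-0.246)*(0.208) = -0.462168.
  denominator = (1)^2 + (-0.246)^2 + (-0.411)^2 + (0.208)^2 = 1.272701.
  rho(2) = -0.462168 / 1.272701 = -0.3631.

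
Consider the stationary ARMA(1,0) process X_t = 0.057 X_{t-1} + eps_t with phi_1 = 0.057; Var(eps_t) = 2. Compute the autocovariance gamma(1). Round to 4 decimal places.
\gamma(1) = 0.1144

Multiply the model equation by X_{t-k} and take expectations. With theta_0 = psi_0 = 1 and psi_j the MA(infinity) weights, this gives
  gamma(k) - sum_i phi_i gamma(k-i) = c_k,
  c_k = sigma^2 * sum_{j=k..q} theta_j psi_{j-k}   (c_k = 0 for k > q),
using gamma(-m) = gamma(m).
Pure AR (q = 0): c_0 = sigma^2 = 2, c_k = 0 for k >= 1.
Equations for k = 0 and k = 1 (AR order 1):
  gamma(0) = phi_1 gamma(1) + c_0
  gamma(1) = phi_1 gamma(0) + c_1
Substituting the second into the first: gamma(0) (1 - phi_1^2) = c_0 + phi_1 c_1, so
  gamma(0) = c_0 / (1 - phi_1^2) = 2 / (1 - (0.057)^2) = 2 / 0.996751 = 2.006519.
  gamma(1) = phi_1 gamma(0) = (0.057)(2.006519) = 0.114372.
Therefore gamma(1) = 0.1144 (to 4 decimal places).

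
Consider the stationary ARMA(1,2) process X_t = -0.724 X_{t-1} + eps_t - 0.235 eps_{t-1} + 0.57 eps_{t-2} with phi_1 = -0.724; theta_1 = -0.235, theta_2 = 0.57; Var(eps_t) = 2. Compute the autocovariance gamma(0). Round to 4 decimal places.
\gamma(0) = 10.5582

Multiply the model equation by X_{t-k} and take expectations. With theta_0 = psi_0 = 1 and psi_j the MA(infinity) weights, this gives
  gamma(k) - sum_i phi_i gamma(k-i) = c_k,
  c_k = sigma^2 * sum_{j=k..q} theta_j psi_{j-k}   (c_k = 0 for k > q),
using gamma(-m) = gamma(m).
psi-weights needed (psi_j = theta_j + sum_i phi_i psi_{j-i}):
  psi_1 = theta_1 + phi_1 = -0.235 + (-0.724) = -0.959
  psi_2 = theta_2 + phi_1 psi_1 = 0.57 + (-0.724)(-0.959) = 1.264316
Right-hand sides:
  c_0 = sigma^2 (1 + theta_1 psi_1 + theta_2 psi_2) = 2 * (1 + (-0.235)(-0.959) + (0.57)(1.264316)) = 2 * 1.946025 = 3.89205
  c_1 = sigma^2 (theta_1 + theta_2 psi_1) = 2 * (-0.235 + (0.57)(-0.959)) = -1.56326
  c_2 = sigma^2 theta_2 = 2 * (0.57) = 1.14
Equations for k = 0 and k = 1 (AR order 1):
  gamma(0) = phi_1 gamma(1) + c_0
  gamma(1) = phi_1 gamma(0) + c_1
Substituting the second into the first: gamma(0) (1 - phi_1^2) = c_0 + phi_1 c_1, so
  gamma(0) = (c_0 + phi_1 c_1) / (1 - phi_1^2) = (3.89205 + (-0.724)(-1.56326)) / (1 - (-0.724)^2) = 5.02385 / 0.475824 = 10.558212.
Therefore gamma(0) = 10.5582 (to 4 decimal places).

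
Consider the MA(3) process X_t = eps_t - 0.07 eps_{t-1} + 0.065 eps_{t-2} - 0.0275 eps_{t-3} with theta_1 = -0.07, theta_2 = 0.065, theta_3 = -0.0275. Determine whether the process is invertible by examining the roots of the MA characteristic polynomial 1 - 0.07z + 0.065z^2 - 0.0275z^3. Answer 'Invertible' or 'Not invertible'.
\text{Invertible}

The MA(q) characteristic polynomial is P(z) = 1 - 0.07z + 0.065z^2 - 0.0275z^3.
Invertibility requires all roots to lie outside the unit circle, i.e. |z| > 1 for every root.
Degree 3: look for a simple real root z0 first, then factor out (1 - z/z0) and solve the remaining quadratic.
Testing z0 = 4: P(4) = 1 + (-0.07)(4) + (0.065)(4)^2 + (-0.0275)(4)^3
  = 1 + (-0.28) + (1.04) + (-1.76) = 0.  So z_0 = 4 is a root, |z_0| = 4.
Divide out the factor (1 - 0.25 z) = (1 - z/z0) (since 1/z0 = 0.25):
  P(z) = (1 - 0.25 z)(1 + (0.18) z + (0.11) z^2)
  [check: z-coef 0.18 - (0.25) = -0.07; z^2-coef 0.11 - (0.25)(0.18) = 0.065; z^3-coef -(0.25)(0.11) = -0.0275.]
Remaining roots from the quadratic factor 1 + (0.18) z + (0.11) z^2:
  Set 1 + (0.18) z + (0.11) z^2 = 0, i.e. a z^2 + b z + c = 0 with a = 0.11, b = 0.18, c = 1.
  Discriminant D = b^2 - 4ac = (0.18)^2 - 4*(0.11)*1 = 0.0324 - (0.44) = -0.4076.
  D < 0, so the roots are the complex-conjugate pair z = (-b +/- i sqrt(-D)) / (2a) = -0.8182 +/- 2.902i.
  For a conjugate pair |z|^2 = z * conj(z) = (product of roots) = c/a = 1/(0.11) = 9.090909, so |z| = sqrt(9.090909) = 3.0151 for both roots.
Moduli of all roots: 4.0000, 3.0151, 3.0151.
All moduli strictly greater than 1? Yes.
Verdict: Invertible.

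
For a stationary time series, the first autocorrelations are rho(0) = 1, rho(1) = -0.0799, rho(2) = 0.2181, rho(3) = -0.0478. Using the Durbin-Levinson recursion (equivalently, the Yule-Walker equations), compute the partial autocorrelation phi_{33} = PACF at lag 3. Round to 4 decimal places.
\phi_{33} = -0.0180

The PACF at lag k is phi_{kk}, the last component of the solution
to the Yule-Walker system G_k phi = r_k where
  (G_k)_{ij} = rho(|i - j|), (r_k)_i = rho(i), i,j = 1..k.
Equivalently, Durbin-Levinson gives phi_{kk} iteratively:
  phi_{11} = rho(1)
  phi_{kk} = [rho(k) - sum_{j=1..k-1} phi_{k-1,j} rho(k-j)]
            / [1 - sum_{j=1..k-1} phi_{k-1,j} rho(j)],
  phi_{k,j} = phi_{k-1,j} - phi_{kk} phi_{k-1,k-j},  j = 1..k-1.
Step k = 1:
  phi_11 = rho(1) = -0.0799.
Step k = 2:
  phi_22 = [rho(2) - phi_11 rho(1)] / [1 - phi_11 rho(1)] = [0.2181 - (-0.0799)(-0.0799)] / [1 - (-0.0799)(-0.0799)]
         = 0.21171599 / 0.99361599 = 0.213076.
  Update: phi_21 = phi_11 - phi_22 phi_11 = -0.0799 - (0.213076)(-0.0799) = -0.062875.
Step k = 3:
  phi_33 = [rho(3) - phi_21 rho(2) - phi_22 rho(1)] / [1 - phi_21 rho(1) - phi_22 rho(2)]
    numerator   = -0.0478 - (-0.062875)(0.2181) - (0.213076)(-0.0799) = -0.01706212
    denominator = 1 - (-0.062875)(-0.0799) - (0.213076)(0.2181) = 0.94850434
  phi_33 = -0.01706212 / 0.94850434 = -0.018.
Therefore phi_{33} = -0.0180.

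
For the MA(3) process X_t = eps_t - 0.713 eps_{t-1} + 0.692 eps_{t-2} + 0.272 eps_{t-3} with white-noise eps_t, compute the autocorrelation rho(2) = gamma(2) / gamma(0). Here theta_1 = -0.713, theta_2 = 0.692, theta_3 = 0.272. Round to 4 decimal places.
\rho(2) = 0.2416

For an MA(q) process with theta_0 = 1, the autocovariance is
  gamma(k) = sigma^2 * sum_{i=0..q-k} theta_i * theta_{i+k},
and rho(k) = gamma(k) / gamma(0). Sigma^2 cancels.
  numerator   = (1)*(0.692) + (-0.713)*(0.272) = 0.498064.
  denominator = (1)^2 + (-0.713)^2 + (0.692)^2 + (0.272)^2 = 2.061217.
  rho(2) = 0.498064 / 2.061217 = 0.2416.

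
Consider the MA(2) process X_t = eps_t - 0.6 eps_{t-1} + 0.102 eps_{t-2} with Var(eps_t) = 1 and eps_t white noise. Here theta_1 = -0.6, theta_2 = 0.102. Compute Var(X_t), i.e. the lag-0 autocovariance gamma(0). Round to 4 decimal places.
\gamma(0) = 1.3704

For an MA(q) process X_t = eps_t + sum_i theta_i eps_{t-i} with
Var(eps_t) = sigma^2, the variance is
  gamma(0) = sigma^2 * (1 + sum_i theta_i^2).
  sum_i theta_i^2 = (-0.6)^2 + (0.102)^2 = 0.36 + 0.010404 = 0.370404.
  gamma(0) = 1 * (1 + 0.370404) = 1 * 1.370404 = 1.370404, which rounds to 1.3704.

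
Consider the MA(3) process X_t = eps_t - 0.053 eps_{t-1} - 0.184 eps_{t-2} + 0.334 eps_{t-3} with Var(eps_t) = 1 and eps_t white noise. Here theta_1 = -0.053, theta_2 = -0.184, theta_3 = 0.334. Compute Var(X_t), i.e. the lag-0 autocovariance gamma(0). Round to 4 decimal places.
\gamma(0) = 1.1482

For an MA(q) process X_t = eps_t + sum_i theta_i eps_{t-i} with
Var(eps_t) = sigma^2, the variance is
  gamma(0) = sigma^2 * (1 + sum_i theta_i^2).
  sum_i theta_i^2 = (-0.053)^2 + (-0.184)^2 + (0.334)^2 = 0.002809 + 0.033856 + 0.111556 = 0.148221.
  gamma(0) = 1 * (1 + 0.148221) = 1 * 1.148221 = 1.148221, which rounds to 1.1482.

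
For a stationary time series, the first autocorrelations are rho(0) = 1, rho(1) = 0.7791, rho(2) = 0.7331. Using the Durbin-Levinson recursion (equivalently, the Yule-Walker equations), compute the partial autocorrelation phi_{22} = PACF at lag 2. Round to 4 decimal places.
\phi_{22} = 0.3209

The PACF at lag k is phi_{kk}, the last component of the solution
to the Yule-Walker system G_k phi = r_k where
  (G_k)_{ij} = rho(|i - j|), (r_k)_i = rho(i), i,j = 1..k.
Equivalently, Durbin-Levinson gives phi_{kk} iteratively:
  phi_{11} = rho(1)
  phi_{kk} = [rho(k) - sum_{j=1..k-1} phi_{k-1,j} rho(k-j)]
            / [1 - sum_{j=1..k-1} phi_{k-1,j} rho(j)],
  phi_{k,j} = phi_{k-1,j} - phi_{kk} phi_{k-1,k-j},  j = 1..k-1.
Step k = 1:
  phi_11 = rho(1) = 0.7791.
Step k = 2:
  phi_22 = [rho(2) - phi_11 rho(1)] / [1 - phi_11 rho(1)] = [0.7331 - (0.7791)(0.7791)] / [1 - (0.7791)(0.7791)]
         = 0.12610319 / 0.39300319 = 0.3209.
Therefore phi_{22} = 0.3209.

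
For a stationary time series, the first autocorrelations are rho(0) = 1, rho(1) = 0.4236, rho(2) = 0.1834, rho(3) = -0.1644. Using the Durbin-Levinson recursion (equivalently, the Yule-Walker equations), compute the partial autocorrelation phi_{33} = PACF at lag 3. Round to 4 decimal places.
\phi_{33} = -0.2971

The PACF at lag k is phi_{kk}, the last component of the solution
to the Yule-Walker system G_k phi = r_k where
  (G_k)_{ij} = rho(|i - j|), (r_k)_i = rho(i), i,j = 1..k.
Equivalently, Durbin-Levinson gives phi_{kk} iteratively:
  phi_{11} = rho(1)
  phi_{kk} = [rho(k) - sum_{j=1..k-1} phi_{k-1,j} rho(k-j)]
            / [1 - sum_{j=1..k-1} phi_{k-1,j} rho(j)],
  phi_{k,j} = phi_{k-1,j} - phi_{kk} phi_{k-1,k-j},  j = 1..k-1.
Step k = 1:
  phi_11 = rho(1) = 0.4236.
Step k = 2:
  phi_22 = [rho(2) - phi_11 rho(1)] / [1 - phi_11 rho(1)] = [0.1834 - (0.4236)(0.4236)] / [1 - (0.4236)(0.4236)]
         = 0.00396304 / 0.82056304 = 0.00483.
  Update: phi_21 = phi_11 - phi_22 phi_11 = 0.4236 - (0.00483)(0.4236) = 0.421554.
Step k = 3:
  phi_33 = [rho(3) - phi_21 rho(2) - phi_22 rho(1)] / [1 - phi_21 rho(1) - phi_22 rho(2)]
    numerator   = -0.1644 - (0.421554)(0.1834) - (0.00483)(0.4236) = -0.24375888
    denominator = 1 - (0.421554)(0.4236) - (0.00483)(0.1834) = 0.8205439
  phi_33 = -0.24375888 / 0.8205439 = -0.2971.
Therefore phi_{33} = -0.2971.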